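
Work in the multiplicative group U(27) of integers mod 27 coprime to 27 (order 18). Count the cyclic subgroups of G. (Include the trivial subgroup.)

6

Group the elements of G by the cyclic subgroup they generate; each cyclic subgroup of order d accounts for φ(d) elements.
Cyclic subgroups by order — order 1: 1; order 2: 1; order 3: 1; order 6: 1; order 9: 1; order 18: 1.
Total: 6.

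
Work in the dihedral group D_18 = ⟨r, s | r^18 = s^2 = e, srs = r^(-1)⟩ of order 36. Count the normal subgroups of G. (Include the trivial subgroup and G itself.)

G has 45 subgroups. Checking conjugation-invariance by order — order 1: 1/1 normal; order 2: 1/19 normal; order 3: 1/1 normal; order 4: 0/9 normal; order 6: 1/7 normal; order 9: 1/1 normal; order 12: 0/3 normal; order 18: 3/3 normal; order 36: 1/1 normal.
Total normal subgroups: 9.

9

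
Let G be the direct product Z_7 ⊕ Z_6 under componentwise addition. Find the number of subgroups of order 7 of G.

|G| = 42 and 7 | 42, so subgroups of order 7 are possible by Lagrange.
The subgroups of order 7 are: {(0,0), (1,0), (2,0), (3,0), (4,0), (5,0), (6,0)}.
So G has 1 subgroup of order 7.

1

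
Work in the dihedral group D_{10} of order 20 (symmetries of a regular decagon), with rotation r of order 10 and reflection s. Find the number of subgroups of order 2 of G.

|G| = 20 and 2 | 20, so subgroups of order 2 are possible by Lagrange.
The subgroups of order 2 are: {e, r^2s}; {e, r^3s}; {e, r^4s}; {e, r^5}; … (11 in all).
So G has 11 subgroups of order 2.

11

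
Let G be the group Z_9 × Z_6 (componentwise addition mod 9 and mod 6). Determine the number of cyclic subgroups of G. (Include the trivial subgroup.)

Group the elements of G by the cyclic subgroup they generate; each cyclic subgroup of order d accounts for φ(d) elements.
Cyclic subgroups by order — order 1: 1; order 2: 1; order 3: 4; order 6: 4; order 9: 3; order 18: 3.
Total: 16.

16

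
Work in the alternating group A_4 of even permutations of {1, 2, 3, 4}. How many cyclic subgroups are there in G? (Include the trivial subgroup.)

8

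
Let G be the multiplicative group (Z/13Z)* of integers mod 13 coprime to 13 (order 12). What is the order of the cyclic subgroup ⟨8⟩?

Compute successive powers of 8 mod 13: 8, 12, 5, 1; 8^4 ≡ 1 (mod 13).
So |⟨8⟩| = 4.

4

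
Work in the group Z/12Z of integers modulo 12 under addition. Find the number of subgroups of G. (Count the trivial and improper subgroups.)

Subgroups of the cyclic group Z/12Z correspond bijectively to divisors of 12.
Divisors of 12: 1, 2, 3, 4, 6, 12.
So Z/12Z has 6 subgroups.

6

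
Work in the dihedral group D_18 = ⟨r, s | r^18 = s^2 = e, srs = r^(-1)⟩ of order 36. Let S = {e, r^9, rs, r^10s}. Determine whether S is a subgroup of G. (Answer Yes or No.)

Yes

|S| = 4 divides |G| = 36, consistent with Lagrange.
S contains the identity, every element's inverse is in S, and S is closed under ·: it is a subgroup.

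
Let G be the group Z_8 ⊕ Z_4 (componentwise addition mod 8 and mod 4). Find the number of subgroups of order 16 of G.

3

|G| = 32 and 16 | 32, so subgroups of order 16 are possible by Lagrange.
The subgroups of order 16 are: {(0,0), (0,1), (0,2), (0,3), (2,0), (2,1), (2,2), (2,3), (4,0), (4,1), (4,2), (4,3), (6,0), (6,1), (6,2), (6,3)}; {(0,0), (0,2), (1,0), (1,2), (2,0), (2,2), (3,0), (3,2), (4,0), (4,2), (5,0), (5,2), (6,0), (6,2), (7,0), (7,2)}; {(0,0), (0,2), (1,1), (1,3), (2,0), (2,2), (3,1), (3,3), (4,0), (4,2), (5,1), (5,3), (6,0), (6,2), (7,1), (7,3)}.
So G has 3 subgroups of order 16.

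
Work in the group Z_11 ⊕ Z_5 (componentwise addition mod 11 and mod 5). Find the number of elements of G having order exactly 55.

40

An element (a,b) has order lcm(ord(a), ord(b)); count pairs with lcm equal to 55.
Enumerating gives 40 such elements.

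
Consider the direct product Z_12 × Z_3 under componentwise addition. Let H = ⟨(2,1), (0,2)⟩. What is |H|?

18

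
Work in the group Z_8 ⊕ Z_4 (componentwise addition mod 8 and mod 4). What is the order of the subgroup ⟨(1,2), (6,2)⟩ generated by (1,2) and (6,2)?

16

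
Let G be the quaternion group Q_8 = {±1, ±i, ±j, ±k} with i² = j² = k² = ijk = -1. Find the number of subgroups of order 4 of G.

3

|G| = 8 and 4 | 8, so subgroups of order 4 are possible by Lagrange.
The subgroups of order 4 are: {1, -1, i, -i}; {1, -1, j, -j}; {1, -1, k, -k}.
So G has 3 subgroups of order 4.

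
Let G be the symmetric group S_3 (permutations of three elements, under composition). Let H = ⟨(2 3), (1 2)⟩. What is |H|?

|⟨(2 3)⟩| = 2 and |⟨(1 2)⟩| = 2, so |H| is a multiple of lcm(2, 2) = 2 and divides |G| = 6.
Closing {(2 3), (1 2)} under the group operation gives all of G, so |H| = 6.

6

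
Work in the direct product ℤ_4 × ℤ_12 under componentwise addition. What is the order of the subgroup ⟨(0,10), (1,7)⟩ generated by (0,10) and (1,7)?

24

|⟨(0,10)⟩| = 6 and |⟨(1,7)⟩| = 12, so |H| is a multiple of lcm(6, 12) = 12 and divides |G| = 48.
Closing under the operation: H = {(0,0), (0,2), (0,4), (0,6), (0,8), (0,10), (1,1), (1,3), (1,5), (1,7), (1,9), (1,11), (2,0), (2,2), (2,4), (2,6), (2,8), (2,10), (3,1), (3,3), (3,5), (3,7), (3,9), (3,11)}, so |H| = 24.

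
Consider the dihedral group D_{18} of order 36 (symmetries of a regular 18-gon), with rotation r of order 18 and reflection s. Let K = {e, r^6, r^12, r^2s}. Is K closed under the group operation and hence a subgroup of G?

Closure fails: r^6 · r^2s = r^8s ∉ K. So K is not a subgroup.

No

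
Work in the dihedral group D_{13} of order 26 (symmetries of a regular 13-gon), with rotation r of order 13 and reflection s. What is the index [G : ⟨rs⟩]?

|⟨rs⟩| = 2 and |G| = 26.
By Lagrange, [G : H] = |G|/|H| = 26/2 = 13.

13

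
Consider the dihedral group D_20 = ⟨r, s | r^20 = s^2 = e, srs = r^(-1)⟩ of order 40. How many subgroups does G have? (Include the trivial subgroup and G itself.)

48

|G| = 40, so by Lagrange every subgroup order divides 40. Divisors: 1, 2, 4, 5, 8, 10, 20, 40.
Subgroups by order — order 1: 1; order 2: 21; order 4: 11; order 5: 1; order 8: 5; order 10: 5; order 20: 3; order 40: 1.
Total: 1 + 21 + 11 + 1 + 5 + 5 + 3 + 1 = 48.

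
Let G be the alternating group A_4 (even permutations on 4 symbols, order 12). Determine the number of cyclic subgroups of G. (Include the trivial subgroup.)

Each element a generates a cyclic subgroup ⟨a⟩; distinct elements may generate the same one (a cyclic group of order d has φ(d) generators).
Cyclic subgroups by order — order 1: 1; order 2: 3; order 3: 4.
Total: 8.

8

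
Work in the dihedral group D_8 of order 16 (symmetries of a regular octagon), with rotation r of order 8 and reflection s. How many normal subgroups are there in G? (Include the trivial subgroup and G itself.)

G has 19 subgroups. Checking conjugation-invariance by order — order 1: 1/1 normal; order 2: 1/9 normal; order 4: 1/5 normal; order 8: 3/3 normal; order 16: 1/1 normal.
Total normal subgroups: 7.

7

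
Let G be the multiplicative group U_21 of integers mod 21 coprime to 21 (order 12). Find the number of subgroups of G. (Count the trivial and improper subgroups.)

|G| = 12, so by Lagrange every subgroup order divides 12. Divisors: 1, 2, 3, 4, 6, 12.
Subgroups by order — order 1: 1; order 2: 3; order 3: 1; order 4: 1; order 6: 3; order 12: 1.
Total: 1 + 3 + 1 + 1 + 3 + 1 = 10.

10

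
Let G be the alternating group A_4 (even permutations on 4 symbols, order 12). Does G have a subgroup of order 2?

Yes

2 | 12. A subgroup of order 2 is {e, (1 2)(3 4)}.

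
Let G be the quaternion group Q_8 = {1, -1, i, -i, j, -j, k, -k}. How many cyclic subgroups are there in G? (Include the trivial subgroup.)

5

Each element a generates a cyclic subgroup ⟨a⟩; distinct elements may generate the same one (a cyclic group of order d has φ(d) generators).
Cyclic subgroups by order — order 1: 1; order 2: 1; order 4: 3.
Total: 5.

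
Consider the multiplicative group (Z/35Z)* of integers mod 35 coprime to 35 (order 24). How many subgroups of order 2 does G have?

3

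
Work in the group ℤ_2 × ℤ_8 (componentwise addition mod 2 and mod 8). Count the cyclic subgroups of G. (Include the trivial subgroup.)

Group the elements of G by the cyclic subgroup they generate; each cyclic subgroup of order d accounts for φ(d) elements.
Cyclic subgroups by order — order 1: 1; order 2: 3; order 4: 2; order 8: 2.
Total: 8.

8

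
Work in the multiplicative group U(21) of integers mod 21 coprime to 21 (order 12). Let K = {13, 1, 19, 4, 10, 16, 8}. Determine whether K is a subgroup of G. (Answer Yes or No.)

|K| = 7 does not divide |G| = 12, so by Lagrange K is not a subgroup.

No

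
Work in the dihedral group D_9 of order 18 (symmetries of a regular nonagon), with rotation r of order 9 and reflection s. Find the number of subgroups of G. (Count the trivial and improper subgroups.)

|G| = 18, so by Lagrange every subgroup order divides 18. Divisors: 1, 2, 3, 6, 9, 18.
Subgroups by order — order 1: 1; order 2: 9; order 3: 1; order 6: 3; order 9: 1; order 18: 1.
Total: 1 + 9 + 1 + 3 + 1 + 1 = 16.

16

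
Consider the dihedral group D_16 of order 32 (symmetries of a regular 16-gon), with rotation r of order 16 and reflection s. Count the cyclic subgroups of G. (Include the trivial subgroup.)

21

Each element a generates a cyclic subgroup ⟨a⟩; distinct elements may generate the same one (a cyclic group of order d has φ(d) generators).
Cyclic subgroups by order — order 1: 1; order 2: 17; order 4: 1; order 8: 1; order 16: 1.
Total: 21.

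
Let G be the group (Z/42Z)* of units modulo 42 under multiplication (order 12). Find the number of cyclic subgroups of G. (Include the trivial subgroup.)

Group the elements of G by the cyclic subgroup they generate; each cyclic subgroup of order d accounts for φ(d) elements.
Cyclic subgroups by order — order 1: 1; order 2: 3; order 3: 1; order 6: 3.
Total: 8.

8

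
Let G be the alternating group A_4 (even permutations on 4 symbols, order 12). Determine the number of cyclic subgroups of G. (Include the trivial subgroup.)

Each element a generates a cyclic subgroup ⟨a⟩; distinct elements may generate the same one (a cyclic group of order d has φ(d) generators).
Cyclic subgroups by order — order 1: 1; order 2: 3; order 3: 4.
Total: 8.

8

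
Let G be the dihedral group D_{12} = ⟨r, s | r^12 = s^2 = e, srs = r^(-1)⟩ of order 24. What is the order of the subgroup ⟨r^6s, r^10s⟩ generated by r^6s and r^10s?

6

|⟨r^6s⟩| = 2 and |⟨r^10s⟩| = 2, so |H| is a multiple of lcm(2, 2) = 2 and divides |G| = 24.
Closing under the operation: H = {e, r^4, r^8, r^2s, r^6s, r^10s}, so |H| = 6.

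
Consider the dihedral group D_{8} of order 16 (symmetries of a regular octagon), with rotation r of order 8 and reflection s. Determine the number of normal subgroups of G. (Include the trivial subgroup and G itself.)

7

G has 19 subgroups. Checking conjugation-invariance by order — order 1: 1/1 normal; order 2: 1/9 normal; order 4: 1/5 normal; order 8: 3/3 normal; order 16: 1/1 normal.
Total normal subgroups: 7.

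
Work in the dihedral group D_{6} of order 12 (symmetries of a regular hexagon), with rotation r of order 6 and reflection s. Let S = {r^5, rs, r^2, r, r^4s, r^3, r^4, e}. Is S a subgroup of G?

No

|S| = 8 does not divide |G| = 12, so by Lagrange S is not a subgroup.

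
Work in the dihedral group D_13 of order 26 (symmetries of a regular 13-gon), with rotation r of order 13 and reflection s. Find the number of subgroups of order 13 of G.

|G| = 26 and 13 | 26, so subgroups of order 13 are possible by Lagrange.
The subgroups of order 13 are: {e, r, r^2, r^3, r^4, r^5, r^6, r^7, r^8, r^9, r^10, r^11, r^12}.
So G has 1 subgroup of order 13.

1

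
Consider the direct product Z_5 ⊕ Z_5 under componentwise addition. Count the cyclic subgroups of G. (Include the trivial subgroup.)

7

Group the elements of G by the cyclic subgroup they generate; each cyclic subgroup of order d accounts for φ(d) elements.
Cyclic subgroups by order — order 1: 1; order 5: 6.
Total: 7.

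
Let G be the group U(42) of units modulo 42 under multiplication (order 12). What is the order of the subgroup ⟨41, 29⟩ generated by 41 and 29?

4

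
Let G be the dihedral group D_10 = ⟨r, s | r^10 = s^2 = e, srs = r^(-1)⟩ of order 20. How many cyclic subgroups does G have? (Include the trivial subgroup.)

14

Group the elements of G by the cyclic subgroup they generate; each cyclic subgroup of order d accounts for φ(d) elements.
Cyclic subgroups by order — order 1: 1; order 2: 11; order 5: 1; order 10: 1.
Total: 14.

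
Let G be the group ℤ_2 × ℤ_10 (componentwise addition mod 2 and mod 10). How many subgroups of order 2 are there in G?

3

|G| = 20 and 2 | 20, so subgroups of order 2 are possible by Lagrange.
The subgroups of order 2 are: {(0,0), (0,5)}; {(0,0), (1,0)}; {(0,0), (1,5)}.
So G has 3 subgroups of order 2.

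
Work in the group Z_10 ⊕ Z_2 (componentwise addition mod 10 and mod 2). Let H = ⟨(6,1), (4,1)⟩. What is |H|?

10

|⟨(6,1)⟩| = 10 and |⟨(4,1)⟩| = 10, so |H| is a multiple of lcm(10, 10) = 10 and divides |G| = 20.
Closing under the operation: H = {(0,0), (0,1), (2,0), (2,1), (4,0), (4,1), (6,0), (6,1), (8,0), (8,1)}, so |H| = 10.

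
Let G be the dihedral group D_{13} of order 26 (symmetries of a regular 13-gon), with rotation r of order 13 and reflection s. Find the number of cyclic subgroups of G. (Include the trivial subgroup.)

15

Each element a generates a cyclic subgroup ⟨a⟩; distinct elements may generate the same one (a cyclic group of order d has φ(d) generators).
Cyclic subgroups by order — order 1: 1; order 2: 13; order 13: 1.
Total: 15.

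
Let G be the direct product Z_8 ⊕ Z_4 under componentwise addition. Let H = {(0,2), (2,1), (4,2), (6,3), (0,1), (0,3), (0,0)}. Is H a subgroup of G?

No

|H| = 7 does not divide |G| = 32, so by Lagrange H is not a subgroup.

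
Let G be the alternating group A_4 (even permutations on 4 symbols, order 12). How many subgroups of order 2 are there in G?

3

|G| = 12 and 2 | 12, so subgroups of order 2 are possible by Lagrange.
The subgroups of order 2 are: {e, (1 2)(3 4)}; {e, (1 3)(2 4)}; {e, (1 4)(2 3)}.
So G has 3 subgroups of order 2.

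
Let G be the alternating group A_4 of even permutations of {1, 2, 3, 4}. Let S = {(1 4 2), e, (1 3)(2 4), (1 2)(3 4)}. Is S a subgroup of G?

(1 4 2) ∈ S but its inverse (1 2 4) ∉ S, so S is not a subgroup.

No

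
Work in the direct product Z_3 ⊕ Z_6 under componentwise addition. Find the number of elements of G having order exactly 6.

An element (a,b) has order lcm(ord(a), ord(b)); count pairs with lcm equal to 6.
Enumerating gives 8 such elements.

8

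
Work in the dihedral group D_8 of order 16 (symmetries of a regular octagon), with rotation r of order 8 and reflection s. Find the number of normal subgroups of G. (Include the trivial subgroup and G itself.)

G has 19 subgroups. Checking conjugation-invariance by order — order 1: 1/1 normal; order 2: 1/9 normal; order 4: 1/5 normal; order 8: 3/3 normal; order 16: 1/1 normal.
Total normal subgroups: 7.

7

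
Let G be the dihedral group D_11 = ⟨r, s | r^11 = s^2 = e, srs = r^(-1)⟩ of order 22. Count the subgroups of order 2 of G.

11

|G| = 22 and 2 | 22, so subgroups of order 2 are possible by Lagrange.
The subgroups of order 2 are: {e, r^10s}; {e, r^2s}; {e, r^3s}; {e, r^4s}; … (11 in all).
So G has 11 subgroups of order 2.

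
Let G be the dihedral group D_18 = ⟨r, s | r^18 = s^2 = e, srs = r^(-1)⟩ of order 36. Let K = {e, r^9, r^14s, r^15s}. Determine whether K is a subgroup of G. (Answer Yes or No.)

No

Closure fails: r^9 · r^14s = r^5s ∉ K. So K is not a subgroup.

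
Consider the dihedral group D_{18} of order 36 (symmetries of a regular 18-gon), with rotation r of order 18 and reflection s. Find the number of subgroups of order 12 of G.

3

|G| = 36 and 12 | 36, so subgroups of order 12 are possible by Lagrange.
The subgroups of order 12 are: {e, r^3, r^6, r^9, r^12, r^15, rs, r^4s, r^7s, r^10s, r^13s, r^16s}; {e, r^3, r^6, r^9, r^12, r^15, r^2s, r^5s, r^8s, r^11s, r^14s, r^17s}; {e, r^3, r^6, r^9, r^12, r^15, s, r^3s, r^6s, r^9s, r^12s, r^15s}.
So G has 3 subgroups of order 12.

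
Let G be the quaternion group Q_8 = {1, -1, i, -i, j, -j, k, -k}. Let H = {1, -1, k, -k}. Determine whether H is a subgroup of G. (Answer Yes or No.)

|H| = 4 divides |G| = 8, consistent with Lagrange.
H contains the identity, every element's inverse is in H, and H is closed under ·: it is a subgroup.
In fact H = ⟨-k⟩.

Yes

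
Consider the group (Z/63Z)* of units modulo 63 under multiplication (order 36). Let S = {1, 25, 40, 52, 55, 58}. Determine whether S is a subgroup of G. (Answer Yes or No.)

Yes

|S| = 6 divides |G| = 36, consistent with Lagrange.
S contains the identity, every element's inverse is in S, and S is closed under ·: it is a subgroup.
In fact S = ⟨52⟩.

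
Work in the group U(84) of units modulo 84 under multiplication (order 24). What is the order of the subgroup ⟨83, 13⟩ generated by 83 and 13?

|⟨83⟩| = 2 and |⟨13⟩| = 2, so |H| is a multiple of lcm(2, 2) = 2 and divides |G| = 24.
Closing under the operation: H = {1, 13, 71, 83}, so |H| = 4.

4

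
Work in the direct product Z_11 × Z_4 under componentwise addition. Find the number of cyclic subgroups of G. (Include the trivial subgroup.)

Group the elements of G by the cyclic subgroup they generate; each cyclic subgroup of order d accounts for φ(d) elements.
Cyclic subgroups by order — order 1: 1; order 2: 1; order 4: 1; order 11: 1; order 22: 1; order 44: 1.
Total: 6.

6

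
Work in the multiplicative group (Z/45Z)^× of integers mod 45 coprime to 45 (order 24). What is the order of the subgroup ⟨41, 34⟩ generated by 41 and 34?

|⟨41⟩| = 6 and |⟨34⟩| = 6, so |H| is a multiple of lcm(6, 6) = 6 and divides |G| = 24.
Closing under the operation: H = {1, 4, 11, 14, 16, 19, 26, 29, 31, 34, 41, 44}, so |H| = 12.

12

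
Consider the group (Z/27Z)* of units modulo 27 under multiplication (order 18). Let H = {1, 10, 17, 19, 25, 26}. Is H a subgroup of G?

No

17 ∈ H but its inverse 8 ∉ H, so H is not a subgroup.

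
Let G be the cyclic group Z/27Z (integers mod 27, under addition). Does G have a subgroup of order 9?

Yes

9 | 27. A subgroup of order 9 is {0, 3, 6, 9, 12, 15, 18, 21, 24}.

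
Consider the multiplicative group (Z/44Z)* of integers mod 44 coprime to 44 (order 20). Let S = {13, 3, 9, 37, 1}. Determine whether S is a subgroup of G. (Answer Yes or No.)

3 ∈ S but its inverse 15 ∉ S, so S is not a subgroup.

No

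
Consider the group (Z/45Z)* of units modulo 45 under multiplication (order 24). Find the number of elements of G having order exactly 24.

No element of G has order 24 (even though 24 | 24).

0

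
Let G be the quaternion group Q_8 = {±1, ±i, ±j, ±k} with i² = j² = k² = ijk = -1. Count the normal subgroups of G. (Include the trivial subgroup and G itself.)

6

G has 6 subgroups. Checking conjugation-invariance by order — order 1: 1/1 normal; order 2: 1/1 normal; order 4: 3/3 normal; order 8: 1/1 normal.
Total normal subgroups: 6.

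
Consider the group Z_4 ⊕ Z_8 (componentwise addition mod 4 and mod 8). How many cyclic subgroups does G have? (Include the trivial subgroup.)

14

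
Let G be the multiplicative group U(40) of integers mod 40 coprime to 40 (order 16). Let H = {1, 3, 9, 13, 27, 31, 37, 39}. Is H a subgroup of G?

|H| = 8 divides |G| = 16, consistent with Lagrange.
H contains the identity, every element's inverse is in H, and H is closed under ·: it is a subgroup.

Yes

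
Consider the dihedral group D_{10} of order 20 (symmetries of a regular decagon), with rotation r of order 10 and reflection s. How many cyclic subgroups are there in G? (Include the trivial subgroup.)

Group the elements of G by the cyclic subgroup they generate; each cyclic subgroup of order d accounts for φ(d) elements.
Cyclic subgroups by order — order 1: 1; order 2: 11; order 5: 1; order 10: 1.
Total: 14.

14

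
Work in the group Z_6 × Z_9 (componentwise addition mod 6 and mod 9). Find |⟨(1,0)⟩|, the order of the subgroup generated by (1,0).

6

The order of (1,0) in Z_6 × Z_9 is lcm(ord(1) in Z_6, ord(0) in Z_9).
ord(1) = 6 and ord(0) = 1, so |⟨(1,0)⟩| = lcm(6, 1) = 6.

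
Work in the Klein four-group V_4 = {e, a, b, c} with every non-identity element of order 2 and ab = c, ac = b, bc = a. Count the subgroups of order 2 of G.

|G| = 4 and 2 | 4, so subgroups of order 2 are possible by Lagrange.
The subgroups of order 2 are: {e, a}; {e, b}; {e, c}.
So G has 3 subgroups of order 2.

3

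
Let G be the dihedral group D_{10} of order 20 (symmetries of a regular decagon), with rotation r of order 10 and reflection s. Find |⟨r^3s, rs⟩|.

10

|⟨r^3s⟩| = 2 and |⟨rs⟩| = 2, so |H| is a multiple of lcm(2, 2) = 2 and divides |G| = 20.
Closing under the operation: H = {e, r^2, r^4, r^6, r^8, rs, r^3s, r^5s, r^7s, r^9s}, so |H| = 10.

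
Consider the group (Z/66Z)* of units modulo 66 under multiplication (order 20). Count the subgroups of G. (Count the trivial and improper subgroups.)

10

|G| = 20, so by Lagrange every subgroup order divides 20. Divisors: 1, 2, 4, 5, 10, 20.
Subgroups by order — order 1: 1; order 2: 3; order 4: 1; order 5: 1; order 10: 3; order 20: 1.
Total: 1 + 3 + 1 + 1 + 3 + 1 = 10.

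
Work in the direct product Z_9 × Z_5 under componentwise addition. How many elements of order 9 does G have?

6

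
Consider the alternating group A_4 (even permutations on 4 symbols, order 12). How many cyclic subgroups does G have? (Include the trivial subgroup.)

8

Each element a generates a cyclic subgroup ⟨a⟩; distinct elements may generate the same one (a cyclic group of order d has φ(d) generators).
Cyclic subgroups by order — order 1: 1; order 2: 3; order 3: 4.
Total: 8.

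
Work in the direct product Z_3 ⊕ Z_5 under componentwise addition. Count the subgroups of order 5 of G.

1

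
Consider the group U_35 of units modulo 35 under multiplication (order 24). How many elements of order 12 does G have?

8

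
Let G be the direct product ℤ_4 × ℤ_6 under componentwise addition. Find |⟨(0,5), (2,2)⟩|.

12

|⟨(0,5)⟩| = 6 and |⟨(2,2)⟩| = 6, so |H| is a multiple of lcm(6, 6) = 6 and divides |G| = 24.
Closing under the operation: H = {(0,0), (0,1), (0,2), (0,3), (0,4), (0,5), (2,0), (2,1), (2,2), (2,3), (2,4), (2,5)}, so |H| = 12.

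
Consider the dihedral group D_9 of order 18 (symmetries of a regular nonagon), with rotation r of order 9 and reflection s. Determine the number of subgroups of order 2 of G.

9

|G| = 18 and 2 | 18, so subgroups of order 2 are possible by Lagrange.
The subgroups of order 2 are: {e, r^2s}; {e, r^3s}; {e, r^4s}; {e, r^5s}; … (9 in all).
So G has 9 subgroups of order 2.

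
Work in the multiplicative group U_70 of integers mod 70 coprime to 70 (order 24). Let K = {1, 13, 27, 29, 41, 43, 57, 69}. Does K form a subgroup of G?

|K| = 8 divides |G| = 24, consistent with Lagrange.
K contains the identity, every element's inverse is in K, and K is closed under ·: it is a subgroup.

Yes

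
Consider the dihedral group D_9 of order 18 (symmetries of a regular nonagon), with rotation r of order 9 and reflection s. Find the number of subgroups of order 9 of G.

1

|G| = 18 and 9 | 18, so subgroups of order 9 are possible by Lagrange.
The subgroups of order 9 are: {e, r, r^2, r^3, r^4, r^5, r^6, r^7, r^8}.
So G has 1 subgroup of order 9.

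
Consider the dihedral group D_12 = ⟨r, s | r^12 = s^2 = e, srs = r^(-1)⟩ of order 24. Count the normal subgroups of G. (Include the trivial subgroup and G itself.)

G has 34 subgroups. Checking conjugation-invariance by order — order 1: 1/1 normal; order 2: 1/13 normal; order 3: 1/1 normal; order 4: 1/7 normal; order 6: 1/5 normal; order 8: 0/3 normal; order 12: 3/3 normal; order 24: 1/1 normal.
Total normal subgroups: 9.

9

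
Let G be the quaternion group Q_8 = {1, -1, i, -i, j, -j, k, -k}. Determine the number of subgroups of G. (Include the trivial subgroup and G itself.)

|G| = 8, so by Lagrange every subgroup order divides 8. Divisors: 1, 2, 4, 8.
Subgroups by order — order 1: 1; order 2: 1; order 4: 3; order 8: 1.
Total: 1 + 1 + 3 + 1 = 6.

6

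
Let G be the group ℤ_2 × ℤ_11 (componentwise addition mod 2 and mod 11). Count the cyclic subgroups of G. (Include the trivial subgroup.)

Each element a generates a cyclic subgroup ⟨a⟩; distinct elements may generate the same one (a cyclic group of order d has φ(d) generators).
Cyclic subgroups by order — order 1: 1; order 2: 1; order 11: 1; order 22: 1.
Total: 4.

4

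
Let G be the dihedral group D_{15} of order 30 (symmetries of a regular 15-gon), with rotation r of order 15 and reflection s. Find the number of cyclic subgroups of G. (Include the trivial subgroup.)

19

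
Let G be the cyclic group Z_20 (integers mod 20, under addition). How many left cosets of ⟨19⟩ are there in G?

|⟨19⟩| = 20 and |G| = 20.
By Lagrange, [G : H] = |G|/|H| = 20/20 = 1.

1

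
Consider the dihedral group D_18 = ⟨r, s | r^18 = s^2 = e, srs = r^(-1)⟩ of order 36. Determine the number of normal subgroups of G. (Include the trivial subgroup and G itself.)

G has 45 subgroups. Checking conjugation-invariance by order — order 1: 1/1 normal; order 2: 1/19 normal; order 3: 1/1 normal; order 4: 0/9 normal; order 6: 1/7 normal; order 9: 1/1 normal; order 12: 0/3 normal; order 18: 3/3 normal; order 36: 1/1 normal.
Total normal subgroups: 9.

9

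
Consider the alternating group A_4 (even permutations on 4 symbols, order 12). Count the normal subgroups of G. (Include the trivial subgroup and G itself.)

G has 10 subgroups. Checking conjugation-invariance by order — order 1: 1/1 normal; order 2: 0/3 normal; order 3: 0/4 normal; order 4: 1/1 normal; order 12: 1/1 normal.
Total normal subgroups: 3.

3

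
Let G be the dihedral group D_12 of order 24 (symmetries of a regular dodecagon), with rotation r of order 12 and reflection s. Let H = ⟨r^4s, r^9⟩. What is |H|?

8

|⟨r^4s⟩| = 2 and |⟨r^9⟩| = 4, so |H| is a multiple of lcm(2, 4) = 4 and divides |G| = 24.
Closing under the operation: H = {e, r^3, r^6, r^9, rs, r^4s, r^7s, r^10s}, so |H| = 8.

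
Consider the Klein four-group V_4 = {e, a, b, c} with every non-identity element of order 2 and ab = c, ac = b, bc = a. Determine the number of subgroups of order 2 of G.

3

|G| = 4 and 2 | 4, so subgroups of order 2 are possible by Lagrange.
The subgroups of order 2 are: {e, a}; {e, b}; {e, c}.
So G has 3 subgroups of order 2.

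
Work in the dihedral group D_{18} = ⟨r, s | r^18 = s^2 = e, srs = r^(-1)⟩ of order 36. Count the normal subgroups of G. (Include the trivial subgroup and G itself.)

9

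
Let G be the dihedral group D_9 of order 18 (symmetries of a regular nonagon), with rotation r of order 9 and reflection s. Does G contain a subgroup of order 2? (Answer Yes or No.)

Yes

2 | 18. A subgroup of order 2 is {e, r^2s}.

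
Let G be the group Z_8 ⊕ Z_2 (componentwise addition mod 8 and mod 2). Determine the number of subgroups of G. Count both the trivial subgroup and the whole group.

11

|G| = 16, so by Lagrange every subgroup order divides 16. Divisors: 1, 2, 4, 8, 16.
Subgroups by order — order 1: 1; order 2: 3; order 4: 3; order 8: 3; order 16: 1.
Total: 1 + 3 + 3 + 3 + 1 = 11.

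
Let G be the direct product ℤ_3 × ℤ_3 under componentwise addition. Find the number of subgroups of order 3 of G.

4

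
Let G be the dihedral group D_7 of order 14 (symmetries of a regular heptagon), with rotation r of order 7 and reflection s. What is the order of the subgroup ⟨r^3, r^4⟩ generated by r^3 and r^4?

|⟨r^3⟩| = 7 and |⟨r^4⟩| = 7, so |H| is a multiple of lcm(7, 7) = 7 and divides |G| = 14.
Closing under the operation: H = {e, r, r^2, r^3, r^4, r^5, r^6}, so |H| = 7.

7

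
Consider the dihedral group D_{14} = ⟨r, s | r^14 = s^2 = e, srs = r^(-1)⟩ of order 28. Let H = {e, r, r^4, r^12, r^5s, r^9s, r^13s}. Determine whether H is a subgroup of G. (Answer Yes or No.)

r^4 ∈ H but its inverse r^10 ∉ H, so H is not a subgroup.

No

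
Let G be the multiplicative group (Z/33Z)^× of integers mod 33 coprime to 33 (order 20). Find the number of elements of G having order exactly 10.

12

Enumerating element orders in G gives 12 elements of order 10.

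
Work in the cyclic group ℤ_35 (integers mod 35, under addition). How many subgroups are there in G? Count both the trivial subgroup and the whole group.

4

Subgroups of the cyclic group ℤ_35 correspond bijectively to divisors of 35.
Divisors of 35: 1, 5, 7, 35.
So ℤ_35 has 4 subgroups.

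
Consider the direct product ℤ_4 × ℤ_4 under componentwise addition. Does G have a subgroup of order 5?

No

5 does not divide |G| = 16, so by Lagrange no subgroup of order 5 exists.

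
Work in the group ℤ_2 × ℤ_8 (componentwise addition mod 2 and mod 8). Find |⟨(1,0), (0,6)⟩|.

|⟨(1,0)⟩| = 2 and |⟨(0,6)⟩| = 4, so |H| is a multiple of lcm(2, 4) = 4 and divides |G| = 16.
Closing under the operation: H = {(0,0), (0,2), (0,4), (0,6), (1,0), (1,2), (1,4), (1,6)}, so |H| = 8.

8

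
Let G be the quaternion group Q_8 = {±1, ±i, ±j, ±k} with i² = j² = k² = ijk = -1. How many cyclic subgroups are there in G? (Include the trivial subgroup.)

5

Each element a generates a cyclic subgroup ⟨a⟩; distinct elements may generate the same one (a cyclic group of order d has φ(d) generators).
Cyclic subgroups by order — order 1: 1; order 2: 1; order 4: 3.
Total: 5.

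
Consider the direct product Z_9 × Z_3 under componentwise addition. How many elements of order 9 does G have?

An element (a,b) has order lcm(ord(a), ord(b)); count pairs with lcm equal to 9.
Enumerating gives 18 such elements.

18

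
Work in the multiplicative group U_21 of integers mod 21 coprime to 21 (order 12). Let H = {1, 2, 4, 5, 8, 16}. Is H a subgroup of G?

2 ∈ H but its inverse 11 ∉ H, so H is not a subgroup.

No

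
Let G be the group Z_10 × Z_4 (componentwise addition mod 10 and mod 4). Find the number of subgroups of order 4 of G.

|G| = 40 and 4 | 40, so subgroups of order 4 are possible by Lagrange.
The subgroups of order 4 are: {(0,0), (0,1), (0,2), (0,3)}; {(0,0), (0,2), (5,0), (5,2)}; {(0,0), (0,2), (5,1), (5,3)}.
So G has 3 subgroups of order 4.

3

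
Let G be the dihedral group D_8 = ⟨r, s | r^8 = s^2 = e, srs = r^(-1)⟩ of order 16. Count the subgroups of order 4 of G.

5

|G| = 16 and 4 | 16, so subgroups of order 4 are possible by Lagrange.
The subgroups of order 4 are: {e, r^2, r^4, r^6}; {e, r^4, r^2s, r^6s}; {e, r^4, r^3s, r^7s}; {e, r^4, s, r^4s}; … (5 in all).
So G has 5 subgroups of order 4.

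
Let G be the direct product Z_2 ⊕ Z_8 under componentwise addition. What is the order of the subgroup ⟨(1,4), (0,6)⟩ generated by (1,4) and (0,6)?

8

|⟨(1,4)⟩| = 2 and |⟨(0,6)⟩| = 4, so |H| is a multiple of lcm(2, 4) = 4 and divides |G| = 16.
Closing under the operation: H = {(0,0), (0,2), (0,4), (0,6), (1,0), (1,2), (1,4), (1,6)}, so |H| = 8.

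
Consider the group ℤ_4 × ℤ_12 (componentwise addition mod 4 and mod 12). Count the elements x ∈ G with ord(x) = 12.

An element (a,b) has order lcm(ord(a), ord(b)); count pairs with lcm equal to 12.
Enumerating gives 24 such elements.

24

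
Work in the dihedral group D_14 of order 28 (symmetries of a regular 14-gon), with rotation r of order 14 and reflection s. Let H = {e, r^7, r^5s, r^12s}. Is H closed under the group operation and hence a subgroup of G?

Yes

|H| = 4 divides |G| = 28, consistent with Lagrange.
H contains the identity, every element's inverse is in H, and H is closed under ·: it is a subgroup.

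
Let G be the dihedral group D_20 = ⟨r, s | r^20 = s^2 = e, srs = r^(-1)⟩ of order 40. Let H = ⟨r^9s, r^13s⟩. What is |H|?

|⟨r^9s⟩| = 2 and |⟨r^13s⟩| = 2, so |H| is a multiple of lcm(2, 2) = 2 and divides |G| = 40.
Closing under the operation: H = {e, r^4, r^8, r^12, r^16, rs, r^5s, r^9s, r^13s, r^17s}, so |H| = 10.

10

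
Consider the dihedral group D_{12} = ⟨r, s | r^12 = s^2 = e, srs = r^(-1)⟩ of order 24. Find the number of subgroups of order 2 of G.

|G| = 24 and 2 | 24, so subgroups of order 2 are possible by Lagrange.
The subgroups of order 2 are: {e, r^10s}; {e, r^11s}; {e, r^2s}; {e, r^3s}; … (13 in all).
So G has 13 subgroups of order 2.

13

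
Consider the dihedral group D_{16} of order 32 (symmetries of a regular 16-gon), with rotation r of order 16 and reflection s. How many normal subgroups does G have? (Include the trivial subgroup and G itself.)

8

G has 36 subgroups. Checking conjugation-invariance by order — order 1: 1/1 normal; order 2: 1/17 normal; order 4: 1/9 normal; order 8: 1/5 normal; order 16: 3/3 normal; order 32: 1/1 normal.
Total normal subgroups: 8.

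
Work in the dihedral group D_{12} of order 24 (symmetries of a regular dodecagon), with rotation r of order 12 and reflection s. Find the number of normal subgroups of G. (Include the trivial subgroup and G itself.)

9

G has 34 subgroups. Checking conjugation-invariance by order — order 1: 1/1 normal; order 2: 1/13 normal; order 3: 1/1 normal; order 4: 1/7 normal; order 6: 1/5 normal; order 8: 0/3 normal; order 12: 3/3 normal; order 24: 1/1 normal.
Total normal subgroups: 9.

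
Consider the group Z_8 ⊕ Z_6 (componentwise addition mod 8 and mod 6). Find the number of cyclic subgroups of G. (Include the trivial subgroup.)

16

Group the elements of G by the cyclic subgroup they generate; each cyclic subgroup of order d accounts for φ(d) elements.
Cyclic subgroups by order — order 1: 1; order 2: 3; order 3: 1; order 4: 2; order 6: 3; order 8: 2; order 12: 2; order 24: 2.
Total: 16.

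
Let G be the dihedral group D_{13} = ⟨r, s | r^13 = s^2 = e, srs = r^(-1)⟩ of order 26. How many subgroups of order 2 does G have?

|G| = 26 and 2 | 26, so subgroups of order 2 are possible by Lagrange.
The subgroups of order 2 are: {e, r^10s}; {e, r^11s}; {e, r^12s}; {e, r^2s}; … (13 in all).
So G has 13 subgroups of order 2.

13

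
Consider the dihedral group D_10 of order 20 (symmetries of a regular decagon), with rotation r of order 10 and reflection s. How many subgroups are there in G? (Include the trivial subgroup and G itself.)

22

|G| = 20, so by Lagrange every subgroup order divides 20. Divisors: 1, 2, 4, 5, 10, 20.
Subgroups by order — order 1: 1; order 2: 11; order 4: 5; order 5: 1; order 10: 3; order 20: 1.
Total: 1 + 11 + 5 + 1 + 3 + 1 = 22.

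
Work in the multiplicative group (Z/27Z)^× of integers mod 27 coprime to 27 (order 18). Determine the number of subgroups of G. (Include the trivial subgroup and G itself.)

6

|G| = 18, so by Lagrange every subgroup order divides 18. Divisors: 1, 2, 3, 6, 9, 18.
Subgroups by order — order 1: 1; order 2: 1; order 3: 1; order 6: 1; order 9: 1; order 18: 1.
Total: 1 + 1 + 1 + 1 + 1 + 1 = 6.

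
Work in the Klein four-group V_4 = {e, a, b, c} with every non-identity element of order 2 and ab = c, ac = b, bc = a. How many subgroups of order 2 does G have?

3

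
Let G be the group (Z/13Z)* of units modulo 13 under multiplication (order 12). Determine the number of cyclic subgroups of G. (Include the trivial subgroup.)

6

A cyclic subgroup of order d is generated by each of its φ(d) elements of order d, so the cyclic subgroups of order d number (#elements of order d)/φ(d).
Cyclic subgroups by order — order 1: 1; order 2: 1; order 3: 1; order 4: 1; order 6: 1; order 12: 1.
Total: 6.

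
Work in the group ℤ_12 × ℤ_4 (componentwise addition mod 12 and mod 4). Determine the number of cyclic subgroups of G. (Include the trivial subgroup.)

Group the elements of G by the cyclic subgroup they generate; each cyclic subgroup of order d accounts for φ(d) elements.
Cyclic subgroups by order — order 1: 1; order 2: 3; order 3: 1; order 4: 6; order 6: 3; order 12: 6.
Total: 20.

20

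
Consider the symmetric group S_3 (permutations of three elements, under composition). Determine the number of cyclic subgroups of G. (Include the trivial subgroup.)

Each element a generates a cyclic subgroup ⟨a⟩; distinct elements may generate the same one (a cyclic group of order d has φ(d) generators).
Cyclic subgroups by order — order 1: 1; order 2: 3; order 3: 1.
Total: 5.

5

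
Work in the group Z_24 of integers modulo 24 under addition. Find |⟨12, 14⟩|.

12

|⟨12⟩| = 2 and |⟨14⟩| = 12, so |H| is a multiple of lcm(2, 12) = 12 and divides |G| = 24.
Closing under the operation: H = {0, 2, 4, 6, 8, 10, 12, 14, 16, 18, 20, 22}, so |H| = 12.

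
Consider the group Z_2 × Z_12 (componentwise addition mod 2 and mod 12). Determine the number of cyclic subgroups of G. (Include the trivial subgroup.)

12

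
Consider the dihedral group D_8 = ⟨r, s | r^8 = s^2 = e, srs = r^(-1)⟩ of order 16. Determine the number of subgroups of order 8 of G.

|G| = 16 and 8 | 16, so subgroups of order 8 are possible by Lagrange.
The subgroups of order 8 are: {e, r, r^2, r^3, r^4, r^5, r^6, r^7}; {e, r^2, r^4, r^6, s, r^2s, r^4s, r^6s}; {e, r^2, r^4, r^6, rs, r^3s, r^5s, r^7s}.
So G has 3 subgroups of order 8.

3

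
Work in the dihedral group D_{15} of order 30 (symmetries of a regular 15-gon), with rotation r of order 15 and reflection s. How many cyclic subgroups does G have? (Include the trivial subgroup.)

19

Group the elements of G by the cyclic subgroup they generate; each cyclic subgroup of order d accounts for φ(d) elements.
Cyclic subgroups by order — order 1: 1; order 2: 15; order 3: 1; order 5: 1; order 15: 1.
Total: 19.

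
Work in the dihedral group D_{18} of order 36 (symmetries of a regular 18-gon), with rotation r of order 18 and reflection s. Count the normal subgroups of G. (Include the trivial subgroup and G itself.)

G has 45 subgroups. Checking conjugation-invariance by order — order 1: 1/1 normal; order 2: 1/19 normal; order 3: 1/1 normal; order 4: 0/9 normal; order 6: 1/7 normal; order 9: 1/1 normal; order 12: 0/3 normal; order 18: 3/3 normal; order 36: 1/1 normal.
Total normal subgroups: 9.

9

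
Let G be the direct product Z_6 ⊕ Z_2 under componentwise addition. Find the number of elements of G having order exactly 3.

2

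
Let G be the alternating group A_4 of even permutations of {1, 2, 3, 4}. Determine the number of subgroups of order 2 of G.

|G| = 12 and 2 | 12, so subgroups of order 2 are possible by Lagrange.
The subgroups of order 2 are: {e, (1 2)(3 4)}; {e, (1 3)(2 4)}; {e, (1 4)(2 3)}.
So G has 3 subgroups of order 2.

3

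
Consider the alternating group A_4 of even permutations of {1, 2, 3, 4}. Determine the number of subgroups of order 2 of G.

3

|G| = 12 and 2 | 12, so subgroups of order 2 are possible by Lagrange.
The subgroups of order 2 are: {e, (1 2)(3 4)}; {e, (1 3)(2 4)}; {e, (1 4)(2 3)}.
So G has 3 subgroups of order 2.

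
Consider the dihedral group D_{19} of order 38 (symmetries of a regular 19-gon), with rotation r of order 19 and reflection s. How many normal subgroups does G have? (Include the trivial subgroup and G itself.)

3

G has 22 subgroups. Checking conjugation-invariance by order — order 1: 1/1 normal; order 2: 0/19 normal; order 19: 1/1 normal; order 38: 1/1 normal.
Total normal subgroups: 3.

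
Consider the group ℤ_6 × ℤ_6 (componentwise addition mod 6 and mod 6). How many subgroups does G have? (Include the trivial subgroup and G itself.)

30

|G| = 36, so by Lagrange every subgroup order divides 36. Divisors: 1, 2, 3, 4, 6, 9, 12, 18, 36.
Subgroups by order — order 1: 1; order 2: 3; order 3: 4; order 4: 1; order 6: 12; order 9: 1; order 12: 4; order 18: 3; order 36: 1.
Total: 1 + 3 + 4 + 1 + 12 + 1 + 4 + 3 + 1 = 30.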